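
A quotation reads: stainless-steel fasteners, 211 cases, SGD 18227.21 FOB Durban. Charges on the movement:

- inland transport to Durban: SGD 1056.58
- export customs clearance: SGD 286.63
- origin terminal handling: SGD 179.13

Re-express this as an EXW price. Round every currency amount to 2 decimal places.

From FOB to EXW, the seller no longer bears: inland to port, export clearance, origin terminal.
EXW price = 18227.21 − 1056.58 − 286.63 − 179.13 = 16704.87

EXW price: SGD 16704.87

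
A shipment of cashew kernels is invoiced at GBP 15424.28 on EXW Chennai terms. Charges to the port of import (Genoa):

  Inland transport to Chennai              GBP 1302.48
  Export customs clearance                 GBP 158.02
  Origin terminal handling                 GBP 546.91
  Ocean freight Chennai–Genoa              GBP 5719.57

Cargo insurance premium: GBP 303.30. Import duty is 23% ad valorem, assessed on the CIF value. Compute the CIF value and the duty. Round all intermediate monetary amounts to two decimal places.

CIF value: GBP 23454.56; import duty: GBP 5394.55

CIF = EXW price + pre-shipment costs + freight + insurance
CIF = 15424.28 + 1302.48 + 158.02 + 546.91 + 5719.57 + 303.30 = 23454.56
Import duty = 23454.56 × 23% = 5394.55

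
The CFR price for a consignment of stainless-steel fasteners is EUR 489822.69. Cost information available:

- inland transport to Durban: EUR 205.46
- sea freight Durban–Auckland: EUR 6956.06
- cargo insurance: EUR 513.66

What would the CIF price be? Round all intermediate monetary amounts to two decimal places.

CIF price: EUR 490336.35

Not relevant to the conversion: inland to port, freight — on the seller under both CFR and CIF; already in the CFR price and stays in the CIF price.
From CFR to CIF, the seller additionally bears: insurance.
CIF price = 489822.69 + 513.66 = 490336.35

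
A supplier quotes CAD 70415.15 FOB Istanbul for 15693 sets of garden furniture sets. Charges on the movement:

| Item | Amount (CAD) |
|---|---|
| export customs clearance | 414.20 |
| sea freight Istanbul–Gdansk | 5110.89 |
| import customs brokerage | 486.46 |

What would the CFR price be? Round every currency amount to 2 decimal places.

Not relevant to the conversion: export clearance — on the seller under both FOB and CFR; already in the FOB price and stays in the CFR price. brokerage — on the buyer under both terms; not part of either seller's price.
From FOB to CFR, the seller additionally bears: freight.
CFR price = 70415.15 + 5110.89 = 75526.04

CFR price: CAD 75526.04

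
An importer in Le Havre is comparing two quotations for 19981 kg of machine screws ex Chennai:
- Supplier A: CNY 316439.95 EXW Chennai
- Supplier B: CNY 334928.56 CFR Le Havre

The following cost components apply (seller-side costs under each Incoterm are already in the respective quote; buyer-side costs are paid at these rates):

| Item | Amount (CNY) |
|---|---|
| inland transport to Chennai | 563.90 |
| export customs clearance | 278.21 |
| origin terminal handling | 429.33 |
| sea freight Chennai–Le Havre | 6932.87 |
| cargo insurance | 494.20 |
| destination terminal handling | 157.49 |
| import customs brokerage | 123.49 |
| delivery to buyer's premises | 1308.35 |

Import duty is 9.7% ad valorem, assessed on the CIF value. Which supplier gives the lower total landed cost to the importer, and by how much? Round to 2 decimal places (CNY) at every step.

Supplier A is cheaper by CNY 11281.88

Supplier A (EXW):
CIF value = EXW price + inland to port + export clearance + origin terminal + freight + insurance = 316439.95 + 563.90 + 278.21 + 429.33 + 6932.87 + 494.20 = 325138.46
Import duty = 325138.46 × 9.7% = 31538.43
Buyer bears (A): 563.90 + 278.21 + 429.33 + 6932.87 + 494.20 + 157.49 + 123.49 + 1308.35 = 10287.84
Landed cost (A) = invoice 316439.95 + 10287.84 + duty 31538.43 = 358266.22
Supplier B (CFR):
CIF value = CFR price + insurance = 334928.56 + 494.20 = 335422.76
Import duty = 335422.76 × 9.7% = 32536.01
Buyer bears (B): 494.20 + 157.49 + 123.49 + 1308.35 = 2083.53
Landed cost (B) = invoice 334928.56 + 2083.53 + duty 32536.01 = 369548.10
Difference = |358266.22 − 369548.10| = 11281.88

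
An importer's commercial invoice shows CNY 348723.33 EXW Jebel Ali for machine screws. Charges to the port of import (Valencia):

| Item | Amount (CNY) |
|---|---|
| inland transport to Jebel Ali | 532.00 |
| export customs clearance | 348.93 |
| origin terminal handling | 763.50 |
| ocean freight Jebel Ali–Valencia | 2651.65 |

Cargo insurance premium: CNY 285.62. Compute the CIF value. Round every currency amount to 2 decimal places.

CIF value: CNY 353305.03

CIF = EXW price + pre-shipment costs + freight + insurance
CIF = 348723.33 + 532.00 + 348.93 + 763.50 + 2651.65 + 285.62 = 353305.03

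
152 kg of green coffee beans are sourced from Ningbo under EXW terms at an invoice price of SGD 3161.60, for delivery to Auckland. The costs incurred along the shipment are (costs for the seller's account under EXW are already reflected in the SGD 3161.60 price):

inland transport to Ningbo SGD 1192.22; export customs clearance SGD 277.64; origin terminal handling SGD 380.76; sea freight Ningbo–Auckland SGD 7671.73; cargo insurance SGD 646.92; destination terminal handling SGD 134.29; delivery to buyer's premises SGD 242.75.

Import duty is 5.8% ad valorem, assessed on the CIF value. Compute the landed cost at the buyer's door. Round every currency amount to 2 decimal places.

Total landed cost: SGD 14481.10

EXW: the seller makes goods available at their premises; the buyer bears all onward costs.
CIF value = EXW price + inland to port + export clearance + origin terminal + freight + insurance = 3161.60 + 1192.22 + 277.64 + 380.76 + 7671.73 + 646.92 = 13330.87
Import duty = 13330.87 × 5.8% = 773.19
Buyer bears: inland to port 1192.22 + export clearance 277.64 + origin terminal 380.76 + freight 7671.73 + insurance 646.92 + destination terminal 134.29 + delivery 242.75 + duty 773.19 = 11319.50
Landed cost = invoice 3161.60 + 11319.50 = 14481.10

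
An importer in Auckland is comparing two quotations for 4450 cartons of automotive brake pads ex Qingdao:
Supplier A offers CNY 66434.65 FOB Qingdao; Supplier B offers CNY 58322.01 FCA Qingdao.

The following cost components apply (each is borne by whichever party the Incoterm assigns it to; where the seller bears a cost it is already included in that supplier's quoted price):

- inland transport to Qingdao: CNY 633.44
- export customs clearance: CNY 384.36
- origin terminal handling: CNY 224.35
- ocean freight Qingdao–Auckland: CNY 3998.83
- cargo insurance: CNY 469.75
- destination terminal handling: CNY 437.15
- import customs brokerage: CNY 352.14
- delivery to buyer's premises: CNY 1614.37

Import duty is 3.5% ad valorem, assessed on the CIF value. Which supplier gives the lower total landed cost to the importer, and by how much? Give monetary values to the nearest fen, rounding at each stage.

Supplier B is cheaper by CNY 8164.38

Supplier A (FOB):
CIF value = FOB price + freight + insurance = 66434.65 + 3998.83 + 469.75 = 70903.23
Import duty = 70903.23 × 3.5% = 2481.61
Buyer bears (A): 3998.83 + 469.75 + 437.15 + 352.14 + 1614.37 = 6872.24
Landed cost (A) = invoice 66434.65 + 6872.24 + duty 2481.61 = 75788.50
Supplier B (FCA):
CIF value = FCA price + origin terminal + freight + insurance = 58322.01 + 224.35 + 3998.83 + 469.75 = 63014.94
Import duty = 63014.94 × 3.5% = 2205.52
Buyer bears (B): 224.35 + 3998.83 + 469.75 + 437.15 + 352.14 + 1614.37 = 7096.59
Landed cost (B) = invoice 58322.01 + 7096.59 + duty 2205.52 = 67624.12
Difference = |75788.50 − 67624.12| = 8164.38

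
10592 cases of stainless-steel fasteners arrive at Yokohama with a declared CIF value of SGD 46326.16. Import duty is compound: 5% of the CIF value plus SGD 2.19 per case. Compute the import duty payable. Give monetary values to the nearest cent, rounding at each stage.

Ad valorem component: 46326.16 × 5% = 2316.31
Specific component: 10592 × 2.19 = 23196.48
Import duty = 2316.31 + 23196.48 = 25512.79

Import duty: SGD 25512.79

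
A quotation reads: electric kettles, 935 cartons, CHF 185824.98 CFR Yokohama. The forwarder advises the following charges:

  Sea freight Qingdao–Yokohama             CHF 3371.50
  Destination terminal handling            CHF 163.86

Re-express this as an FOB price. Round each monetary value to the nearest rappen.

FOB price: CHF 182453.48

Not relevant to the conversion: destination terminal — on the buyer under both terms; not part of either seller's price.
From CFR to FOB, the seller no longer bears: freight.
FOB price = 185824.98 − 3371.50 = 182453.48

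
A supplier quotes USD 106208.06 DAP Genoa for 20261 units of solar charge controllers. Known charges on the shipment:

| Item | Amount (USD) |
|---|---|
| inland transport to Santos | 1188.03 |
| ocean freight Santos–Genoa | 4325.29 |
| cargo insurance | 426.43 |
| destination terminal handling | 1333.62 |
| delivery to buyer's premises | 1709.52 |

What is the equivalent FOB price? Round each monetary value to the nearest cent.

Not relevant to the conversion: inland to port — on the seller under both DAP and FOB; already in the DAP price and stays in the FOB price.
From DAP to FOB, the seller no longer bears: freight, insurance, destination terminal, delivery.
FOB price = 106208.06 − 4325.29 − 426.43 − 1333.62 − 1709.52 = 98413.20

FOB price: USD 98413.20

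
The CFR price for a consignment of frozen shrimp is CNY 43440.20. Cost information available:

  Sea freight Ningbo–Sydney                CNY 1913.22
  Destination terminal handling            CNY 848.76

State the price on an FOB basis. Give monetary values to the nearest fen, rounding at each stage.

Not relevant to the conversion: destination terminal — on the buyer under both terms; not part of either seller's price.
From CFR to FOB, the seller no longer bears: freight.
FOB price = 43440.20 − 1913.22 = 41526.98

FOB price: CNY 41526.98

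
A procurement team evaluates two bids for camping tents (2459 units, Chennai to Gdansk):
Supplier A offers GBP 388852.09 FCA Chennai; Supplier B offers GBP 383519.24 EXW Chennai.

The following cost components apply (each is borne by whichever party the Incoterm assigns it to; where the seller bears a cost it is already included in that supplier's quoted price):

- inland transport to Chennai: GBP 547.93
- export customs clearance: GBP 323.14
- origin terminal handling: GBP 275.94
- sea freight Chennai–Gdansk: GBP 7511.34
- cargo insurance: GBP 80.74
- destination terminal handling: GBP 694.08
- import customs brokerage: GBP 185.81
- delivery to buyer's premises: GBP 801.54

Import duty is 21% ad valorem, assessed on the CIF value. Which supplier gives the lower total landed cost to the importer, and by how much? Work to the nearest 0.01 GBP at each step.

Supplier A (FCA):
CIF value = FCA price + origin terminal + freight + insurance = 388852.09 + 275.94 + 7511.34 + 80.74 = 396720.11
Import duty = 396720.11 × 21% = 83311.22
Buyer bears (A): 275.94 + 7511.34 + 80.74 + 694.08 + 185.81 + 801.54 = 9549.45
Landed cost (A) = invoice 388852.09 + 9549.45 + duty 83311.22 = 481712.76
Supplier B (EXW):
CIF value = EXW price + inland to port + export clearance + origin terminal + freight + insurance = 383519.24 + 547.93 + 323.14 + 275.94 + 7511.34 + 80.74 = 392258.33
Import duty = 392258.33 × 21% = 82374.25
Buyer bears (B): 547.93 + 323.14 + 275.94 + 7511.34 + 80.74 + 694.08 + 185.81 + 801.54 = 10420.52
Landed cost (B) = invoice 383519.24 + 10420.52 + duty 82374.25 = 476314.01
Difference = |481712.76 − 476314.01| = 5398.75

Supplier B is cheaper by GBP 5398.75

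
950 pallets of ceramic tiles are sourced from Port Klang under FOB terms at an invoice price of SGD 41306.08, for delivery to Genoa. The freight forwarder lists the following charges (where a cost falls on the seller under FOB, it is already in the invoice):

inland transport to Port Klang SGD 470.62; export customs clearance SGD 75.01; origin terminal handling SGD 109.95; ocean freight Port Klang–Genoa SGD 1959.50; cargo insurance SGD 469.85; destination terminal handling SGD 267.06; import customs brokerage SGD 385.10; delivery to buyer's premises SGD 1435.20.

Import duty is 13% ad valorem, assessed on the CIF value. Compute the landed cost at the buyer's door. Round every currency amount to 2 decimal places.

FOB: the seller bears costs until goods are on board at the origin port; the buyer bears freight, insurance and all costs thereafter.
Already in the invoice (seller's account under FOB): inland to port, export clearance, origin terminal — exclude.
CIF value = FOB price + freight + insurance = 41306.08 + 1959.50 + 469.85 = 43735.43
Import duty = 43735.43 × 13% = 5685.61
Buyer bears: freight 1959.50 + insurance 469.85 + destination terminal 267.06 + brokerage 385.10 + delivery 1435.20 + duty 5685.61 = 10202.32
Landed cost = invoice 41306.08 + 10202.32 = 51508.40

Total landed cost: SGD 51508.40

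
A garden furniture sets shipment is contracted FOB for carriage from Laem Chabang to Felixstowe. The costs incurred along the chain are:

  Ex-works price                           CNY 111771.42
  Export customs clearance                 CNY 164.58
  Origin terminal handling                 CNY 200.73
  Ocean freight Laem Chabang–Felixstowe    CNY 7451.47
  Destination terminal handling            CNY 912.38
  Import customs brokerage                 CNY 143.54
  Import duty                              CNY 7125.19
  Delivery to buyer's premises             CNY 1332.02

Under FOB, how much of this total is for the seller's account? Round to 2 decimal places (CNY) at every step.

Seller's account: CNY 112136.73

FOB: the seller bears costs until goods are on board at the origin port; the buyer bears freight, insurance and all costs thereafter.
Seller's account: goods 111771.42 + export clearance 164.58 + origin terminal 200.73 = 112136.73
Buyer's account: freight 7451.47 + destination terminal 912.38 + brokerage 143.54 + duty 7125.19 + delivery 1332.02 = 16964.60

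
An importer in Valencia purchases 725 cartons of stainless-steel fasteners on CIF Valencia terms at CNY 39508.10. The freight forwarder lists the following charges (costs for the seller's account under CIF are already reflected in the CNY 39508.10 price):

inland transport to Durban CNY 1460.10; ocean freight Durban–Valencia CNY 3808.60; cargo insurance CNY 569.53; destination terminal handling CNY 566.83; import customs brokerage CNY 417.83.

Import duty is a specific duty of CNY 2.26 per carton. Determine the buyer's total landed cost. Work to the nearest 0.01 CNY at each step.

CIF: the seller pays costs through ocean freight and marine insurance to the destination port.
Already in the invoice (seller's account under CIF): inland to port, freight, insurance — exclude.
The CIF price already equals the CIF value: 39508.10
Import duty = 725 × 2.26 = 1638.50
Buyer bears: destination terminal 566.83 + brokerage 417.83 + duty 1638.50 = 2623.16
Landed cost = invoice 39508.10 + 2623.16 = 42131.26

Total landed cost: CNY 42131.26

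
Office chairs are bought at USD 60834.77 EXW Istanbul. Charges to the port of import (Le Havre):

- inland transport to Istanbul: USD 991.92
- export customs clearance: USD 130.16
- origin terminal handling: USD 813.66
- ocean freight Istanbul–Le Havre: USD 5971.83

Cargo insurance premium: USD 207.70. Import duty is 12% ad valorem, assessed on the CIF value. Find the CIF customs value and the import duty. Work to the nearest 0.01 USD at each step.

CIF = EXW price + pre-shipment costs + freight + insurance
CIF = 60834.77 + 991.92 + 130.16 + 813.66 + 5971.83 + 207.70 = 68950.04
Import duty = 68950.04 × 12% = 8274.00

CIF value: USD 68950.04; import duty: USD 8274.00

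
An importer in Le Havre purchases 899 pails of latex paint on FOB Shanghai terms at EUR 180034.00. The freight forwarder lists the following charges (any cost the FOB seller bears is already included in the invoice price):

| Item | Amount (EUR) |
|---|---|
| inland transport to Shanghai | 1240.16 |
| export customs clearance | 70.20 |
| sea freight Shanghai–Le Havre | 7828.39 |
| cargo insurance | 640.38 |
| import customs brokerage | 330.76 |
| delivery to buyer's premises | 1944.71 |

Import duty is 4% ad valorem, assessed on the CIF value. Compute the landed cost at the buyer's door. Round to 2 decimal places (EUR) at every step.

FOB: the seller bears costs until goods are on board at the origin port; the buyer bears freight, insurance and all costs thereafter.
Already in the invoice (seller's account under FOB): inland to port, export clearance — exclude.
CIF value = FOB price + freight + insurance = 180034.00 + 7828.39 + 640.38 = 188502.77
Import duty = 188502.77 × 4% = 7540.11
Buyer bears: freight 7828.39 + insurance 640.38 + brokerage 330.76 + delivery 1944.71 + duty 7540.11 = 18284.35
Landed cost = invoice 180034.00 + 18284.35 = 198318.35

Total landed cost: EUR 198318.35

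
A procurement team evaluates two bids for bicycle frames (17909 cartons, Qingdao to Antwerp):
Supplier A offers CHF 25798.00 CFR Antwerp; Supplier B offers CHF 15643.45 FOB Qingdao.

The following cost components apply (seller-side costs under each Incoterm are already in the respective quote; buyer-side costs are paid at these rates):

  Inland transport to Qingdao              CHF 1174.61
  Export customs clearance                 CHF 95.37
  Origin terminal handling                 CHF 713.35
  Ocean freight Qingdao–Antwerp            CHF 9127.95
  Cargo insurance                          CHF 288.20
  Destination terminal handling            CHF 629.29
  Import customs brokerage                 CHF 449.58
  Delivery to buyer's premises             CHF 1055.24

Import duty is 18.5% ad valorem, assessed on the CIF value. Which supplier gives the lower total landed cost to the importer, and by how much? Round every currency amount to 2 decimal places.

Supplier B is cheaper by CHF 1216.52

Supplier A (CFR):
CIF value = CFR price + insurance = 25798.00 + 288.20 = 26086.20
Import duty = 26086.20 × 18.5% = 4825.95
Buyer bears (A): 288.20 + 629.29 + 449.58 + 1055.24 = 2422.31
Landed cost (A) = invoice 25798.00 + 2422.31 + duty 4825.95 = 33046.26
Supplier B (FOB):
CIF value = FOB price + freight + insurance = 15643.45 + 9127.95 + 288.20 = 25059.60
Import duty = 25059.60 × 18.5% = 4636.03
Buyer bears (B): 9127.95 + 288.20 + 629.29 + 449.58 + 1055.24 = 11550.26
Landed cost (B) = invoice 15643.45 + 11550.26 + duty 4636.03 = 31829.74
Difference = |33046.26 − 31829.74| = 1216.52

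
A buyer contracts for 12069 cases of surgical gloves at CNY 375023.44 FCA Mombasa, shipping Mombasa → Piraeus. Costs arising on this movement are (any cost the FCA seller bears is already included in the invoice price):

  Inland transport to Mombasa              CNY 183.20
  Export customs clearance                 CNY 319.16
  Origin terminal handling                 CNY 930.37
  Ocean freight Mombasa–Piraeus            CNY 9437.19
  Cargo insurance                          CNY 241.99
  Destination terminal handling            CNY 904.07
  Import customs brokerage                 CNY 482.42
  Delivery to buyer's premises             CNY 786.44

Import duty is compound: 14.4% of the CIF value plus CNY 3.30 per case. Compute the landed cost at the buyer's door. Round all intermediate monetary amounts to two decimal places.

FCA: the seller delivers export-cleared goods to the carrier; the buyer bears costs from that point.
Already in the invoice (seller's account under FCA): inland to port, export clearance — exclude.
CIF value = FCA price + origin terminal + freight + insurance = 375023.44 + 930.37 + 9437.19 + 241.99 = 385632.99
Ad valorem component: 385632.99 × 14.4% = 55531.15
Specific component: 12069 × 3.30 = 39827.70
Import duty = 55531.15 + 39827.70 = 95358.85
Buyer bears: origin terminal 930.37 + freight 9437.19 + insurance 241.99 + destination terminal 904.07 + brokerage 482.42 + delivery 786.44 + duty 95358.85 = 108141.33
Landed cost = invoice 375023.44 + 108141.33 = 483164.77

Total landed cost: CNY 483164.77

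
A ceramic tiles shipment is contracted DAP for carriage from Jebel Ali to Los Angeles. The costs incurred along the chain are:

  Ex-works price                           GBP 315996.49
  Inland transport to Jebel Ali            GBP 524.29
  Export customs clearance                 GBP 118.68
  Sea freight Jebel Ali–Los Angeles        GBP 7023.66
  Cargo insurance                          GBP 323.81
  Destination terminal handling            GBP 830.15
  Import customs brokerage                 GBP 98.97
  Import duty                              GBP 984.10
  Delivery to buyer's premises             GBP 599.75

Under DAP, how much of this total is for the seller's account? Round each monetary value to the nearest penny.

Seller's account: GBP 325416.83

DAP: the seller bears all costs to the named destination except import duty and clearance.
Seller's account: goods 315996.49 + inland to port 524.29 + export clearance 118.68 + freight 7023.66 + insurance 323.81 + destination terminal 830.15 + delivery 599.75 = 325416.83
Buyer's account: brokerage 98.97 + duty 984.10 = 1083.07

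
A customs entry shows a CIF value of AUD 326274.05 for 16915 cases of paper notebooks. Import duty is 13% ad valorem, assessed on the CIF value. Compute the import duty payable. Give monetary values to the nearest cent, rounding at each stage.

Import duty: AUD 42415.63

Import duty = 326274.05 × 13% = 42415.63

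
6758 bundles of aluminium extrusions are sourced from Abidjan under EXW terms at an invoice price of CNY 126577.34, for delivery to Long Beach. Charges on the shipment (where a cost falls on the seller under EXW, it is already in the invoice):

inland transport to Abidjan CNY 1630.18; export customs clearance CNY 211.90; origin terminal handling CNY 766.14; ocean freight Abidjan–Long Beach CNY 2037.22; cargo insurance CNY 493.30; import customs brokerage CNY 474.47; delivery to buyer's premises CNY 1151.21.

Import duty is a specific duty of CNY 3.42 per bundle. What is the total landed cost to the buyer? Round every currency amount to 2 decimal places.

EXW: the seller makes goods available at their premises; the buyer bears all onward costs.
CIF value = EXW price + inland to port + export clearance + origin terminal + freight + insurance = 126577.34 + 1630.18 + 211.90 + 766.14 + 2037.22 + 493.30 = 131716.08
Import duty = 6758 × 3.42 = 23112.36
Buyer bears: inland to port 1630.18 + export clearance 211.90 + origin terminal 766.14 + freight 2037.22 + insurance 493.30 + brokerage 474.47 + delivery 1151.21 + duty 23112.36 = 29876.78
Landed cost = invoice 126577.34 + 29876.78 = 156454.12

Total landed cost: CNY 156454.12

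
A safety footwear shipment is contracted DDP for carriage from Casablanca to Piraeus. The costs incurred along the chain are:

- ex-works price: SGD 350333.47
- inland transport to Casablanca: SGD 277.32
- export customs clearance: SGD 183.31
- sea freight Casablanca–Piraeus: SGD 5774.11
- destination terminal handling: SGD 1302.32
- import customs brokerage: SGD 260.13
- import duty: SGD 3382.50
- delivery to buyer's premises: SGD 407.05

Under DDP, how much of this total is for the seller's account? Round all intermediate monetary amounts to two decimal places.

DDP: the seller bears all costs including import duty.
Seller's account: goods 350333.47 + inland to port 277.32 + export clearance 183.31 + freight 5774.11 + destination terminal 1302.32 + brokerage 260.13 + duty 3382.50 + delivery 407.05 = 361920.21
Buyer's account: 0.00

Seller's account: SGD 361920.21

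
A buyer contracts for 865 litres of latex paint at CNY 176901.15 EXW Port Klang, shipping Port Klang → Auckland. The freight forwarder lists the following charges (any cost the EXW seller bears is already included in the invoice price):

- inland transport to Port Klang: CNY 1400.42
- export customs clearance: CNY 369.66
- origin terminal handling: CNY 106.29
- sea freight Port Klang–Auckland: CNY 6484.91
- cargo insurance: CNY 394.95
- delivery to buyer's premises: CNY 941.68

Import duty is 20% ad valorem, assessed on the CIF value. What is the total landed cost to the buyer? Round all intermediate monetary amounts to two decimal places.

EXW: the seller makes goods available at their premises; the buyer bears all onward costs.
CIF value = EXW price + inland to port + export clearance + origin terminal + freight + insurance = 176901.15 + 1400.42 + 369.66 + 106.29 + 6484.91 + 394.95 = 185657.38
Import duty = 185657.38 × 20% = 37131.48
Buyer bears: inland to port 1400.42 + export clearance 369.66 + origin terminal 106.29 + freight 6484.91 + insurance 394.95 + delivery 941.68 + duty 37131.48 = 46829.39
Landed cost = invoice 176901.15 + 46829.39 = 223730.54

Total landed cost: CNY 223730.54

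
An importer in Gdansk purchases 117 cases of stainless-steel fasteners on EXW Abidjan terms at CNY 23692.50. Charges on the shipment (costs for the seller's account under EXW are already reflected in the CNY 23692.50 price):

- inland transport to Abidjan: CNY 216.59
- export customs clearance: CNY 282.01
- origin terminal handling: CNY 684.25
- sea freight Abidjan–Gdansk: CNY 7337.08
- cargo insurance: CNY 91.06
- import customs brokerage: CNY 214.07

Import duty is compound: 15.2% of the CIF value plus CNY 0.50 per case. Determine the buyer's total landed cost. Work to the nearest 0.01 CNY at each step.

Total landed cost: CNY 37486.19

EXW: the seller makes goods available at their premises; the buyer bears all onward costs.
CIF value = EXW price + inland to port + export clearance + origin terminal + freight + insurance = 23692.50 + 216.59 + 282.01 + 684.25 + 7337.08 + 91.06 = 32303.49
Ad valorem component: 32303.49 × 15.2% = 4910.13
Specific component: 117 × 0.50 = 58.50
Import duty = 4910.13 + 58.50 = 4968.63
Buyer bears: inland to port 216.59 + export clearance 282.01 + origin terminal 684.25 + freight 7337.08 + insurance 91.06 + brokerage 214.07 + duty 4968.63 = 13793.69
Landed cost = invoice 23692.50 + 13793.69 = 37486.19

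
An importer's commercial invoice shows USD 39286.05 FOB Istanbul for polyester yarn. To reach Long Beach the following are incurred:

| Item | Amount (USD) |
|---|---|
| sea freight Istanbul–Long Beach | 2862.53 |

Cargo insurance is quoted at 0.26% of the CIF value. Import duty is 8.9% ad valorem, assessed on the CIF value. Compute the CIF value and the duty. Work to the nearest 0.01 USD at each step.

Let C be the CIF value. C = FOB price + freight + 0.26% × C
C − 0.26% × C = 39286.05 + 2862.53
0.9974 × C = 42148.58
C = 42148.58 / 0.9974 = 42258.45
Insurance premium = 0.26% × 42258.45 = 109.87
Import duty = 42258.45 × 8.9% = 3761.00

CIF value: USD 42258.45; import duty: USD 3761.00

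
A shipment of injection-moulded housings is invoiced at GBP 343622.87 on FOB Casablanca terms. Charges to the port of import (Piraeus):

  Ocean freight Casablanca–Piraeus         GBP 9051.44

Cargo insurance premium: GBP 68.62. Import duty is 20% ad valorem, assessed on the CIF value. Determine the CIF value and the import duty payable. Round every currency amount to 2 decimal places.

CIF = FOB price + freight + insurance
CIF = 343622.87 + 9051.44 + 68.62 = 352742.93
Import duty = 352742.93 × 20% = 70548.59

CIF value: GBP 352742.93; import duty: GBP 70548.59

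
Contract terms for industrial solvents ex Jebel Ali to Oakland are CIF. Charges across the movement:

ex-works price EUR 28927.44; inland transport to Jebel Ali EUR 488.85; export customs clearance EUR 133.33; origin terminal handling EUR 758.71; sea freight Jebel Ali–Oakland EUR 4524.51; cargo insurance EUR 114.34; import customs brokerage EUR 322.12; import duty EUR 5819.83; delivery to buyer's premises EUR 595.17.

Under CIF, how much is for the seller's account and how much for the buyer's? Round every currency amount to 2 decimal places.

Seller: EUR 34947.18; buyer: EUR 6737.12

CIF: the seller pays costs through ocean freight and marine insurance to the destination port.
Seller's account: goods 28927.44 + inland to port 488.85 + export clearance 133.33 + origin terminal 758.71 + freight 4524.51 + insurance 114.34 = 34947.18
Buyer's account: brokerage 322.12 + duty 5819.83 + delivery 595.17 = 6737.12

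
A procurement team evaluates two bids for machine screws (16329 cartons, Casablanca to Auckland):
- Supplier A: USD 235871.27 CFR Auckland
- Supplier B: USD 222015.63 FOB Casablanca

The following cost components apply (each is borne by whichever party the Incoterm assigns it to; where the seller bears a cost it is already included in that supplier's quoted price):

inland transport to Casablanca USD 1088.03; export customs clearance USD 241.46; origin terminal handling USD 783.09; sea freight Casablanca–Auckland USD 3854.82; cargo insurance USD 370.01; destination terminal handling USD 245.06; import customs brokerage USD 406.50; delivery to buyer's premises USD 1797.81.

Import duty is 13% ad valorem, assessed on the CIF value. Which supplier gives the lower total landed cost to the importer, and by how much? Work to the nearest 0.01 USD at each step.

Supplier B is cheaper by USD 11300.93

Supplier A (CFR):
CIF value = CFR price + insurance = 235871.27 + 370.01 = 236241.28
Import duty = 236241.28 × 13% = 30711.37
Buyer bears (A): 370.01 + 245.06 + 406.50 + 1797.81 = 2819.38
Landed cost (A) = invoice 235871.27 + 2819.38 + duty 30711.37 = 269402.02
Supplier B (FOB):
CIF value = FOB price + freight + insurance = 222015.63 + 3854.82 + 370.01 = 226240.46
Import duty = 226240.46 × 13% = 29411.26
Buyer bears (B): 3854.82 + 370.01 + 245.06 + 406.50 + 1797.81 = 6674.20
Landed cost (B) = invoice 222015.63 + 6674.20 + duty 29411.26 = 258101.09
Difference = |269402.02 − 258101.09| = 11300.93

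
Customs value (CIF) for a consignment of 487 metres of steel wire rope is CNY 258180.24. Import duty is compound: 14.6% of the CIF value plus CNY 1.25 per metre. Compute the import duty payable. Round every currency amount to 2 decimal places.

Ad valorem component: 258180.24 × 14.6% = 37694.32
Specific component: 487 × 1.25 = 608.75
Import duty = 37694.32 + 608.75 = 38303.07

Import duty: CNY 38303.07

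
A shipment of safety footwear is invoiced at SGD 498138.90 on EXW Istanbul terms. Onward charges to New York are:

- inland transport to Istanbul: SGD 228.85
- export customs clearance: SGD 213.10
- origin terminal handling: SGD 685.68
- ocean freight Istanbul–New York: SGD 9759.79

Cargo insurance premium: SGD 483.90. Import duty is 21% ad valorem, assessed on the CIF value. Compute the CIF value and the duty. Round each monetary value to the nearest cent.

CIF value: SGD 509510.22; import duty: SGD 106997.15

CIF = EXW price + pre-shipment costs + freight + insurance
CIF = 498138.90 + 228.85 + 213.10 + 685.68 + 9759.79 + 483.90 = 509510.22
Import duty = 509510.22 × 21% = 106997.15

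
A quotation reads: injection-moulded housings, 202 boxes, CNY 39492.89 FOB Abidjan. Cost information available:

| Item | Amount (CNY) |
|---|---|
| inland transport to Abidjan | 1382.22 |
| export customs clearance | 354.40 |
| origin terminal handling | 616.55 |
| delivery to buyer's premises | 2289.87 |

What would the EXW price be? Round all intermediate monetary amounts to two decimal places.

Not relevant to the conversion: delivery — on the buyer under both terms; not part of either seller's price.
From FOB to EXW, the seller no longer bears: inland to port, export clearance, origin terminal.
EXW price = 39492.89 − 1382.22 − 354.40 − 616.55 = 37139.72

EXW price: CNY 37139.72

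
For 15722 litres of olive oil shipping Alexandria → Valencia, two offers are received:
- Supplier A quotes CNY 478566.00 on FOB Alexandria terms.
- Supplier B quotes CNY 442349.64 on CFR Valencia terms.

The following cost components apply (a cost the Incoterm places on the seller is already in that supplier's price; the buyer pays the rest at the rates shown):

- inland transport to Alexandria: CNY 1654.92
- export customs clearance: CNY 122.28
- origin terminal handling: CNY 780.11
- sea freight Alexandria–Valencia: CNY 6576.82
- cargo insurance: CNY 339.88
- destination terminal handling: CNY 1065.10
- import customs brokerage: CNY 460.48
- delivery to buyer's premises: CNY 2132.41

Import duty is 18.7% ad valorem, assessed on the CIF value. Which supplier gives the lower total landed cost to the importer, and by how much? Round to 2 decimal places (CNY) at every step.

Supplier A (FOB):
CIF value = FOB price + freight + insurance = 478566.00 + 6576.82 + 339.88 = 485482.70
Import duty = 485482.70 × 18.7% = 90785.26
Buyer bears (A): 6576.82 + 339.88 + 1065.10 + 460.48 + 2132.41 = 10574.69
Landed cost (A) = invoice 478566.00 + 10574.69 + duty 90785.26 = 579925.95
Supplier B (CFR):
CIF value = CFR price + insurance = 442349.64 + 339.88 = 442689.52
Import duty = 442689.52 × 18.7% = 82782.94
Buyer bears (B): 339.88 + 1065.10 + 460.48 + 2132.41 = 3997.87
Landed cost (B) = invoice 442349.64 + 3997.87 + duty 82782.94 = 529130.45
Difference = |579925.95 − 529130.45| = 50795.50

Supplier B is cheaper by CNY 50795.50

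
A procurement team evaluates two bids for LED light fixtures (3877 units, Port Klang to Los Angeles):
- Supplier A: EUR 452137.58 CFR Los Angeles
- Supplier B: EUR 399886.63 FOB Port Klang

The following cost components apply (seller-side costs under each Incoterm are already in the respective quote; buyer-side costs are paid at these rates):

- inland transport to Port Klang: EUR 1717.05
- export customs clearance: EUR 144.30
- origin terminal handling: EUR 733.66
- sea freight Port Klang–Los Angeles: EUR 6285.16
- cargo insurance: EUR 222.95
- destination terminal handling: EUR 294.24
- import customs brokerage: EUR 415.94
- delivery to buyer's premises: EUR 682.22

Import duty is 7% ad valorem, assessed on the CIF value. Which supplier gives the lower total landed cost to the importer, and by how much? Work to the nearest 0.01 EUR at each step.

Supplier B is cheaper by EUR 49183.40

Supplier A (CFR):
CIF value = CFR price + insurance = 452137.58 + 222.95 = 452360.53
Import duty = 452360.53 × 7% = 31665.24
Buyer bears (A): 222.95 + 294.24 + 415.94 + 682.22 = 1615.35
Landed cost (A) = invoice 452137.58 + 1615.35 + duty 31665.24 = 485418.17
Supplier B (FOB):
CIF value = FOB price + freight + insurance = 399886.63 + 6285.16 + 222.95 = 406394.74
Import duty = 406394.74 × 7% = 28447.63
Buyer bears (B): 6285.16 + 222.95 + 294.24 + 415.94 + 682.22 = 7900.51
Landed cost (B) = invoice 399886.63 + 7900.51 + duty 28447.63 = 436234.77
Difference = |485418.17 − 436234.77| = 49183.40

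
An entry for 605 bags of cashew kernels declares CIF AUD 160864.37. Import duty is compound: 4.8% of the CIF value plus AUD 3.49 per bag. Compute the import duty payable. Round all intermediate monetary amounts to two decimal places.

Ad valorem component: 160864.37 × 4.8% = 7721.49
Specific component: 605 × 3.49 = 2111.45
Import duty = 7721.49 + 2111.45 = 9832.94

Import duty: AUD 9832.94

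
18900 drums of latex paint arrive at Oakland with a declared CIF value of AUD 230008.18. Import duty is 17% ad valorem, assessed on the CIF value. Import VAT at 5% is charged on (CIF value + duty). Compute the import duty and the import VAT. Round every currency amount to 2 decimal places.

Import duty: AUD 39101.39; import VAT: AUD 13455.48

Import duty = 230008.18 × 17% = 39101.39
VAT base = CIF + duty = 230008.18 + 39101.39 = 269109.57
Import VAT = 269109.57 × 5% = 13455.48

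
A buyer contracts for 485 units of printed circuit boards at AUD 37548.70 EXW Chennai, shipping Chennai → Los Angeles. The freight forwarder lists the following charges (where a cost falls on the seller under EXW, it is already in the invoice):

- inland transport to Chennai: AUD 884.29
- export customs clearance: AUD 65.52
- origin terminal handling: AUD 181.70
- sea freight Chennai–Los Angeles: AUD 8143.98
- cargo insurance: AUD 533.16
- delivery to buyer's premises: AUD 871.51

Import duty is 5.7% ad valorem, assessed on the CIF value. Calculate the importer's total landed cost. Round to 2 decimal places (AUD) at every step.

EXW: the seller makes goods available at their premises; the buyer bears all onward costs.
CIF value = EXW price + inland to port + export clearance + origin terminal + freight + insurance = 37548.70 + 884.29 + 65.52 + 181.70 + 8143.98 + 533.16 = 47357.35
Import duty = 47357.35 × 5.7% = 2699.37
Buyer bears: inland to port 884.29 + export clearance 65.52 + origin terminal 181.70 + freight 8143.98 + insurance 533.16 + delivery 871.51 + duty 2699.37 = 13379.53
Landed cost = invoice 37548.70 + 13379.53 = 50928.23

Total landed cost: AUD 50928.23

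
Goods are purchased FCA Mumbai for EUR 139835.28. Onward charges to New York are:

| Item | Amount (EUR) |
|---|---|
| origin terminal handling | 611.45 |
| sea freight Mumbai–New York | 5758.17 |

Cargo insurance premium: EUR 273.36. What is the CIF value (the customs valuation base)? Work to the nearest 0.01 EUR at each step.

CIF value: EUR 146478.26

CIF = FCA price + pre-shipment costs + freight + insurance
CIF = 139835.28 + 611.45 + 5758.17 + 273.36 = 146478.26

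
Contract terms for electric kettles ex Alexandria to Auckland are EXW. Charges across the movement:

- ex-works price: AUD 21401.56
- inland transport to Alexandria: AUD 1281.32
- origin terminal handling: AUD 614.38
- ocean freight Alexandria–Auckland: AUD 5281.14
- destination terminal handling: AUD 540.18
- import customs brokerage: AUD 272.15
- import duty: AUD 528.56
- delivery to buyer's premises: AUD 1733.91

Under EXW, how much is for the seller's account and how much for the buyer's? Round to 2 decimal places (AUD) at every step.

Seller: AUD 21401.56; buyer: AUD 10251.64

EXW: the seller makes goods available at their premises; the buyer bears all onward costs.
Seller's account: goods 21401.56 = 21401.56
Buyer's account: inland to port 1281.32 + origin terminal 614.38 + freight 5281.14 + destination terminal 540.18 + brokerage 272.15 + duty 528.56 + delivery 1733.91 = 10251.64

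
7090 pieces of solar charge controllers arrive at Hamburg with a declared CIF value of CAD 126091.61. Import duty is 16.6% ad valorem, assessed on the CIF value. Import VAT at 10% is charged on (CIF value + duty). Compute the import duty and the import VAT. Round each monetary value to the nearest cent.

Import duty: CAD 20931.21; import VAT: CAD 14702.28

Import duty = 126091.61 × 16.6% = 20931.21
VAT base = CIF + duty = 126091.61 + 20931.21 = 147022.82
Import VAT = 147022.82 × 10% = 14702.28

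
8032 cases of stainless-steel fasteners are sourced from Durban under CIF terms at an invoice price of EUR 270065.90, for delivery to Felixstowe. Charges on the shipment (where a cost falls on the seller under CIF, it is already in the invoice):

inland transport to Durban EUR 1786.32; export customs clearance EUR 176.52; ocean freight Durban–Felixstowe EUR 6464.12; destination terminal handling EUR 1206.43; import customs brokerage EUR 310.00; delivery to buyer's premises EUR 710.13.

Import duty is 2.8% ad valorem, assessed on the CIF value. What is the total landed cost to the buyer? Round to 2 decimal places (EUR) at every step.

Total landed cost: EUR 279854.31

CIF: the seller pays costs through ocean freight and marine insurance to the destination port.
Already in the invoice (seller's account under CIF): inland to port, export clearance, freight — exclude.
The CIF price already equals the CIF value: 270065.90
Import duty = 270065.90 × 2.8% = 7561.85
Buyer bears: destination terminal 1206.43 + brokerage 310.00 + delivery 710.13 + duty 7561.85 = 9788.41
Landed cost = invoice 270065.90 + 9788.41 = 279854.31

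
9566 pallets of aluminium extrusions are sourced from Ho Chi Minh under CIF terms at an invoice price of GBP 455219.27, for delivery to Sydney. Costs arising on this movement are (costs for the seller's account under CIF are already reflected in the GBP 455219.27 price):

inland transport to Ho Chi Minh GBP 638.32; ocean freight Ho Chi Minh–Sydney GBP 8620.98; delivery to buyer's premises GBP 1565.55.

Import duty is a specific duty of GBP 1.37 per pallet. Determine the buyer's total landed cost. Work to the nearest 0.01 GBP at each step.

Total landed cost: GBP 469890.24

CIF: the seller pays costs through ocean freight and marine insurance to the destination port.
Already in the invoice (seller's account under CIF): inland to port, freight — exclude.
The CIF price already equals the CIF value: 455219.27
Import duty = 9566 × 1.37 = 13105.42
Buyer bears: delivery 1565.55 + duty 13105.42 = 14670.97
Landed cost = invoice 455219.27 + 14670.97 = 469890.24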